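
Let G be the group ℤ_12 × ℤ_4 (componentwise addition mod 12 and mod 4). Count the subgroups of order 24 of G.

3

|G| = 48 and 24 | 48, so subgroups of order 24 are possible by Lagrange.
The subgroups of order 24 are: {(0,0), (0,1), (0,2), (0,3), (2,0), (2,1), (2,2), (2,3), (4,0), (4,1), (4,2), (4,3), (6,0), (6,1), (6,2), (6,3), (8,0), (8,1), (8,2), (8,3), (10,0), (10,1), (10,2), (10,3)}; {(0,0), (0,2), (1,0), (1,2), (2,0), (2,2), (3,0), (3,2), (4,0), (4,2), (5,0), (5,2), (6,0), (6,2), (7,0), (7,2), (8,0), (8,2), (9,0), (9,2), (10,0), (10,2), (11,0), (11,2)}; {(0,0), (0,2), (1,1), (1,3), (2,0), (2,2), (3,1), (3,3), (4,0), (4,2), (5,1), (5,3), (6,0), (6,2), (7,1), (7,3), (8,0), (8,2), (9,1), (9,3), (10,0), (10,2), (11,1), (11,3)}.
So G has 3 subgroups of order 24.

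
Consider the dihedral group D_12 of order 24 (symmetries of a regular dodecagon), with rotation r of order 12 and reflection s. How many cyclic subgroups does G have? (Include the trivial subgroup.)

18

Group the elements of G by the cyclic subgroup they generate; each cyclic subgroup of order d accounts for φ(d) elements.
Cyclic subgroups by order — order 1: 1; order 2: 13; order 3: 1; order 4: 1; order 6: 1; order 12: 1.
Total: 18.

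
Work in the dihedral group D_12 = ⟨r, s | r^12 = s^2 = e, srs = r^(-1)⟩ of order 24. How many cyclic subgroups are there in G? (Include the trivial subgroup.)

18

Group the elements of G by the cyclic subgroup they generate; each cyclic subgroup of order d accounts for φ(d) elements.
Cyclic subgroups by order — order 1: 1; order 2: 13; order 3: 1; order 4: 1; order 6: 1; order 12: 1.
Total: 18.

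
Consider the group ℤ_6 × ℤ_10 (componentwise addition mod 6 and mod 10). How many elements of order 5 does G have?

4

An element (a,b) has order lcm(ord(a), ord(b)); count pairs with lcm equal to 5.
Enumerating gives 4 such elements.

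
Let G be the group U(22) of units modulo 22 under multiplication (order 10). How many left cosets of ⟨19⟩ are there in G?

1

|⟨19⟩| = 10 and |G| = 10.
By Lagrange, [G : H] = |G|/|H| = 10/10 = 1.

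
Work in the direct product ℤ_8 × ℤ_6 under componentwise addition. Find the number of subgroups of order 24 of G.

|G| = 48 and 24 | 48, so subgroups of order 24 are possible by Lagrange.
The subgroups of order 24 are: {(0,0), (0,1), (0,2), (0,3), (0,4), (0,5), (2,0), (2,1), (2,2), (2,3), (2,4), (2,5), (4,0), (4,1), (4,2), (4,3), (4,4), (4,5), (6,0), (6,1), (6,2), (6,3), (6,4), (6,5)}; {(0,0), (0,2), (0,4), (1,0), (1,2), (1,4), (2,0), (2,2), (2,4), (3,0), (3,2), (3,4), (4,0), (4,2), (4,4), (5,0), (5,2), (5,4), (6,0), (6,2), (6,4), (7,0), (7,2), (7,4)}; {(0,0), (0,2), (0,4), (1,1), (1,3), (1,5), (2,0), (2,2), (2,4), (3,1), (3,3), (3,5), (4,0), (4,2), (4,4), (5,1), (5,3), (5,5), (6,0), (6,2), (6,4), (7,1), (7,3), (7,5)}.
So G has 3 subgroups of order 24.

3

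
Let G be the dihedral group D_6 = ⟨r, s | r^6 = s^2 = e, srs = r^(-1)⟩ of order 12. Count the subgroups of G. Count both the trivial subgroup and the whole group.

|G| = 12, so by Lagrange every subgroup order divides 12. Divisors: 1, 2, 3, 4, 6, 12.
Subgroups by order — order 1: 1; order 2: 7; order 3: 1; order 4: 3; order 6: 3; order 12: 1.
Total: 1 + 7 + 1 + 3 + 3 + 1 = 16.

16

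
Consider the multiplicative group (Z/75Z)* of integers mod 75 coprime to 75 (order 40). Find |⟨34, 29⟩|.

|⟨34⟩| = 10 and |⟨29⟩| = 10, so |H| is a multiple of lcm(10, 10) = 10 and divides |G| = 40.
Closing under the operation: H = {1, 4, 11, 14, 16, 19, 26, 29, 31, 34, 41, 44, 46, 49, 56, 59, 61, 64, 71, 74}, so |H| = 20.

20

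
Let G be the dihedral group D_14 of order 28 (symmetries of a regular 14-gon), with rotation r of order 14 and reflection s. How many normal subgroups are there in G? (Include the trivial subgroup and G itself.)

7

G has 28 subgroups. Checking conjugation-invariance by order — order 1: 1/1 normal; order 2: 1/15 normal; order 4: 0/7 normal; order 7: 1/1 normal; order 14: 3/3 normal; order 28: 1/1 normal.
Total normal subgroups: 7.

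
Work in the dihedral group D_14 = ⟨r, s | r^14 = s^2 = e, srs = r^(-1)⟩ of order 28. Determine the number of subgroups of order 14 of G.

|G| = 28 and 14 | 28, so subgroups of order 14 are possible by Lagrange.
The subgroups of order 14 are: {e, r, r^2, r^3, r^4, r^5, r^6, r^7, r^8, r^9, r^10, r^11, r^12, r^13}; {e, r^2, r^4, r^6, r^8, r^10, r^12, s, r^2s, r^4s, r^6s, r^8s, r^10s, r^12s}; {e, r^2, r^4, r^6, r^8, r^10, r^12, rs, r^3s, r^5s, r^7s, r^9s, r^11s, r^13s}.
So G has 3 subgroups of order 14.

3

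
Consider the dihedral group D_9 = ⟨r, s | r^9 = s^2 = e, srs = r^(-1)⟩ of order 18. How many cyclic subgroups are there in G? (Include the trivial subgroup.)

12

Each element a generates a cyclic subgroup ⟨a⟩; distinct elements may generate the same one (a cyclic group of order d has φ(d) generators).
Cyclic subgroups by order — order 1: 1; order 2: 9; order 3: 1; order 9: 1.
Total: 12.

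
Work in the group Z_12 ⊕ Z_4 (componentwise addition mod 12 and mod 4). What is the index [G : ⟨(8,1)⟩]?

4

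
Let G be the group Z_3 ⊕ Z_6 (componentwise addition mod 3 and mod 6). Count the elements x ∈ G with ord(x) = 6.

An element (a,b) has order lcm(ord(a), ord(b)); count pairs with lcm equal to 6.
Enumerating gives 8 such elements.

8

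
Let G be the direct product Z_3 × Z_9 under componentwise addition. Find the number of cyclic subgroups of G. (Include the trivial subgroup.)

Each element a generates a cyclic subgroup ⟨a⟩; distinct elements may generate the same one (a cyclic group of order d has φ(d) generators).
Cyclic subgroups by order — order 1: 1; order 3: 4; order 9: 3.
Total: 8.

8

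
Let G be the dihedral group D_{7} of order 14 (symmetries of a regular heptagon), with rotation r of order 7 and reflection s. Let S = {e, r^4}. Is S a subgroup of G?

r^4 ∈ S but its inverse r^3 ∉ S, so S is not a subgroup.

No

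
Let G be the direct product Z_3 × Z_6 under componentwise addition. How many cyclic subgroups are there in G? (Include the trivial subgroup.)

10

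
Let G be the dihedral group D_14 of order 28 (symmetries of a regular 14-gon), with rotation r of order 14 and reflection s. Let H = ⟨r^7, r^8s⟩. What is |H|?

4

|⟨r^7⟩| = 2 and |⟨r^8s⟩| = 2, so |H| is a multiple of lcm(2, 2) = 2 and divides |G| = 28.
Closing under the operation: H = {e, r^7, rs, r^8s}, so |H| = 4.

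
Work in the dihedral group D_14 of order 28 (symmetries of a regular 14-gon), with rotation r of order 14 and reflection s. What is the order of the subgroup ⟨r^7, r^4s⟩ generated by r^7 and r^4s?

|⟨r^7⟩| = 2 and |⟨r^4s⟩| = 2, so |H| is a multiple of lcm(2, 2) = 2 and divides |G| = 28.
Closing under the operation: H = {e, r^7, r^4s, r^11s}, so |H| = 4.

4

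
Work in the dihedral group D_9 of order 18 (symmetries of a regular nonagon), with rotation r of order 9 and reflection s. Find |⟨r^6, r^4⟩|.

9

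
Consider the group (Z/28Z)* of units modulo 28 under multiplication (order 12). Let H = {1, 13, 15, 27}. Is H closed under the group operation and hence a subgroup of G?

Yes

|H| = 4 divides |G| = 12, consistent with Lagrange.
H contains the identity, every element's inverse is in H, and H is closed under ·: it is a subgroup.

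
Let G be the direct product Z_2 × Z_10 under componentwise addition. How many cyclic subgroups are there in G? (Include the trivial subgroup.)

8

A cyclic subgroup of order d is generated by each of its φ(d) elements of order d, so the cyclic subgroups of order d number (#elements of order d)/φ(d).
Cyclic subgroups by order — order 1: 1; order 2: 3; order 5: 1; order 10: 3.
Total: 8.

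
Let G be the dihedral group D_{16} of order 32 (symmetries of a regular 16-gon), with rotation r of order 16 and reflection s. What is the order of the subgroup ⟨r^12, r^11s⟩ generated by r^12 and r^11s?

|⟨r^12⟩| = 4 and |⟨r^11s⟩| = 2, so |H| is a multiple of lcm(4, 2) = 4 and divides |G| = 32.
Closing under the operation: H = {e, r^4, r^8, r^12, r^3s, r^7s, r^11s, r^15s}, so |H| = 8.

8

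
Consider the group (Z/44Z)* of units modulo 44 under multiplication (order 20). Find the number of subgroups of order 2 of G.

|G| = 20 and 2 | 20, so subgroups of order 2 are possible by Lagrange.
The subgroups of order 2 are: {1, 21}; {1, 23}; {1, 43}.
So G has 3 subgroups of order 2.

3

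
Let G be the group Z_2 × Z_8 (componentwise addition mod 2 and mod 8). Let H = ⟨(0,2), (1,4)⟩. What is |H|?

|⟨(0,2)⟩| = 4 and |⟨(1,4)⟩| = 2, so |H| is a multiple of lcm(4, 2) = 4 and divides |G| = 16.
Closing under the operation: H = {(0,0), (0,2), (0,4), (0,6), (1,0), (1,2), (1,4), (1,6)}, so |H| = 8.

8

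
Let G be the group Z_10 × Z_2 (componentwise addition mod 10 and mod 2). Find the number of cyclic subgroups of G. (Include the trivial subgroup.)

8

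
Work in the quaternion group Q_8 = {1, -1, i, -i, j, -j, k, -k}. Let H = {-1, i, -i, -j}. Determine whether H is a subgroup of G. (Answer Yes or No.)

The identity 1 ∉ H, so H is not a subgroup.

No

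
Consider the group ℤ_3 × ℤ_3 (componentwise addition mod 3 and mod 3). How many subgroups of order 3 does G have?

|G| = 9 and 3 | 9, so subgroups of order 3 are possible by Lagrange.
The subgroups of order 3 are: {(0,0), (0,1), (0,2)}; {(0,0), (1,0), (2,0)}; {(0,0), (1,1), (2,2)}; {(0,0), (1,2), (2,1)}.
So G has 4 subgroups of order 3.

4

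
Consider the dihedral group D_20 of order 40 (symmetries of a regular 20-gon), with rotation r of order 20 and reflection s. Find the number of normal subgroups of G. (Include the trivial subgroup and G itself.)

9

G has 48 subgroups. Checking conjugation-invariance by order — order 1: 1/1 normal; order 2: 1/21 normal; order 4: 1/11 normal; order 5: 1/1 normal; order 8: 0/5 normal; order 10: 1/5 normal; order 20: 3/3 normal; order 40: 1/1 normal.
Total normal subgroups: 9.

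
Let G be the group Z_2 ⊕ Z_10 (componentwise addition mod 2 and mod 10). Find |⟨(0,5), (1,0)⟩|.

4

|⟨(0,5)⟩| = 2 and |⟨(1,0)⟩| = 2, so |H| is a multiple of lcm(2, 2) = 2 and divides |G| = 20.
Closing under the operation: H = {(0,0), (0,5), (1,0), (1,5)}, so |H| = 4.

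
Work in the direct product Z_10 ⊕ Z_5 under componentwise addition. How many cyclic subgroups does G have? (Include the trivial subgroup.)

14

Group the elements of G by the cyclic subgroup they generate; each cyclic subgroup of order d accounts for φ(d) elements.
Cyclic subgroups by order — order 1: 1; order 2: 1; order 5: 6; order 10: 6.
Total: 14.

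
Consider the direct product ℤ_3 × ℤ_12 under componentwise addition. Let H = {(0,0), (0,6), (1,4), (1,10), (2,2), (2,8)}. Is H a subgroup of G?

Yes

|H| = 6 divides |G| = 36, consistent with Lagrange.
H contains the identity, every element's inverse is in H, and H is closed under +: it is a subgroup.
In fact H = ⟨(2,2)⟩.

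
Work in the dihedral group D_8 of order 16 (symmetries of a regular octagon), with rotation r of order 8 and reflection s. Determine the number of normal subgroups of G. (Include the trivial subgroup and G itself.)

G has 19 subgroups. Checking conjugation-invariance by order — order 1: 1/1 normal; order 2: 1/9 normal; order 4: 1/5 normal; order 8: 3/3 normal; order 16: 1/1 normal.
Total normal subgroups: 7.

7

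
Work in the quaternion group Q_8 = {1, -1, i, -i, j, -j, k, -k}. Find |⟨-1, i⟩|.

4

|⟨-1⟩| = 2 and |⟨i⟩| = 4, so |H| is a multiple of lcm(2, 4) = 4 and divides |G| = 8.
Closing under the operation: H = {1, -1, i, -i}, so |H| = 4.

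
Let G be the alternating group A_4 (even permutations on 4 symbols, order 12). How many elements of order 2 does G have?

3

The elements of order 2 are: (1 2)(3 4), (1 3)(2 4), (1 4)(2 3).
That's 3.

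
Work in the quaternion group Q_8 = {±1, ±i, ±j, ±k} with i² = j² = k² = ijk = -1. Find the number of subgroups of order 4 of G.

3

|G| = 8 and 4 | 8, so subgroups of order 4 are possible by Lagrange.
The subgroups of order 4 are: {1, -1, i, -i}; {1, -1, j, -j}; {1, -1, k, -k}.
So G has 3 subgroups of order 4.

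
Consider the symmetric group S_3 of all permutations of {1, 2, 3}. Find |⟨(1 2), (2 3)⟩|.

6

|⟨(1 2)⟩| = 2 and |⟨(2 3)⟩| = 2, so |H| is a multiple of lcm(2, 2) = 2 and divides |G| = 6.
Closing {(1 2), (2 3)} under the group operation gives all of G, so |H| = 6.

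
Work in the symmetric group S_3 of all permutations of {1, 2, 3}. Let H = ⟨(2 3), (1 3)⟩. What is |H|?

6

|⟨(2 3)⟩| = 2 and |⟨(1 3)⟩| = 2, so |H| is a multiple of lcm(2, 2) = 2 and divides |G| = 6.
Closing {(2 3), (1 3)} under the group operation gives all of G, so |H| = 6.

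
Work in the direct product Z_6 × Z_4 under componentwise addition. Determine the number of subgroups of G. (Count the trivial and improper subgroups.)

|G| = 24, so by Lagrange every subgroup order divides 24. Divisors: 1, 2, 3, 4, 6, 8, 12, 24.
Subgroups by order — order 1: 1; order 2: 3; order 3: 1; order 4: 3; order 6: 3; order 8: 1; order 12: 3; order 24: 1.
Total: 1 + 3 + 1 + 3 + 3 + 1 + 3 + 1 = 16.

16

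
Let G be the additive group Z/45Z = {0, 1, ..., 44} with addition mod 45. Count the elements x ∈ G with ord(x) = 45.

24

In a cyclic group of order 45, the number of elements of order d (for d | 45) is φ(d).
φ(45) = 24.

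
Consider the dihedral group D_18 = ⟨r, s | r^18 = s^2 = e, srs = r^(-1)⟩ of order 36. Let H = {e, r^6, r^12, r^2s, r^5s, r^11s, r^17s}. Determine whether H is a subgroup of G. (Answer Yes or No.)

|H| = 7 does not divide |G| = 36, so by Lagrange H is not a subgroup.

No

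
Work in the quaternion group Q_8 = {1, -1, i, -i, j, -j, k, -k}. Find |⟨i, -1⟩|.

|⟨i⟩| = 4 and |⟨-1⟩| = 2, so |H| is a multiple of lcm(4, 2) = 4 and divides |G| = 8.
Closing under the operation: H = {1, -1, i, -i}, so |H| = 4.

4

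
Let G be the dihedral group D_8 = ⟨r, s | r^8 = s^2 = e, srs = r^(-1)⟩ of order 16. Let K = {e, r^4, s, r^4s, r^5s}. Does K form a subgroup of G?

No

|K| = 5 does not divide |G| = 16, so by Lagrange K is not a subgroup.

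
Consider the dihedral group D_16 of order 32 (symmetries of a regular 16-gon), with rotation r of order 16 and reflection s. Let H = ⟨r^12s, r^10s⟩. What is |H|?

16

|⟨r^12s⟩| = 2 and |⟨r^10s⟩| = 2, so |H| is a multiple of lcm(2, 2) = 2 and divides |G| = 32.
Closing under the operation: H = {e, r^2, r^4, r^6, r^8, r^10, r^12, r^14, s, r^2s, r^4s, r^6s, r^8s, r^10s, r^12s, r^14s}, so |H| = 16.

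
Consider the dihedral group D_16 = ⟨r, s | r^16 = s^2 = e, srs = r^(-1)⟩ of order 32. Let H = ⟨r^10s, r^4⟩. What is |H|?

|⟨r^10s⟩| = 2 and |⟨r^4⟩| = 4, so |H| is a multiple of lcm(2, 4) = 4 and divides |G| = 32.
Closing under the operation: H = {e, r^4, r^8, r^12, r^2s, r^6s, r^10s, r^14s}, so |H| = 8.

8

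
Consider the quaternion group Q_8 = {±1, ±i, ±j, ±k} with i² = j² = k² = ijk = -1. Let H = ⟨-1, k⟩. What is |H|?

|⟨-1⟩| = 2 and |⟨k⟩| = 4, so |H| is a multiple of lcm(2, 4) = 4 and divides |G| = 8.
Closing under the operation: H = {1, -1, k, -k}, so |H| = 4.

4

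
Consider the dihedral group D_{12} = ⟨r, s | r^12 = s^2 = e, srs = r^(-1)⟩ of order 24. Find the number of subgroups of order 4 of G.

|G| = 24 and 4 | 24, so subgroups of order 4 are possible by Lagrange.
The subgroups of order 4 are: {e, r^6, r^4s, r^10s}; {e, r^6, r^5s, r^11s}; {e, r^6, r^2s, r^8s}; {e, r^3, r^6, r^9}; … (7 in all).
So G has 7 subgroups of order 4.

7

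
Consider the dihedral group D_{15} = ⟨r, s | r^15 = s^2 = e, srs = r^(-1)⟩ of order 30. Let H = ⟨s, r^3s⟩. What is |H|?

|⟨s⟩| = 2 and |⟨r^3s⟩| = 2, so |H| is a multiple of lcm(2, 2) = 2 and divides |G| = 30.
Closing under the operation: H = {e, r^3, r^6, r^9, r^12, s, r^3s, r^6s, r^9s, r^12s}, so |H| = 10.

10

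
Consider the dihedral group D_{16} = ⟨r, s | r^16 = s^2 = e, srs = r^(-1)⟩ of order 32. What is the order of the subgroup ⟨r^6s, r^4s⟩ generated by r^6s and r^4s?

16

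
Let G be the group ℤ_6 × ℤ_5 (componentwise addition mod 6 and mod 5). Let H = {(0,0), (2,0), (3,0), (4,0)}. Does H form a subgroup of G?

No

|H| = 4 does not divide |G| = 30, so by Lagrange H is not a subgroup.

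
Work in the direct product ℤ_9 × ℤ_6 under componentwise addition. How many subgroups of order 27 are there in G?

1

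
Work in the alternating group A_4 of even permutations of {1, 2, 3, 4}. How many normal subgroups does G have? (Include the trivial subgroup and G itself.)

3

G has 10 subgroups. Checking conjugation-invariance by order — order 1: 1/1 normal; order 2: 0/3 normal; order 3: 0/4 normal; order 4: 1/1 normal; order 12: 1/1 normal.
Total normal subgroups: 3.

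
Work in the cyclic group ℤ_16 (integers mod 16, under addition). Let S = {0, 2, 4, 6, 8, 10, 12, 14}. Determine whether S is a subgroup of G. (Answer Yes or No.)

Yes

|S| = 8 divides |G| = 16, consistent with Lagrange.
S contains the identity, every element's inverse is in S, and S is closed under +: it is a subgroup.
In fact S = ⟨2⟩.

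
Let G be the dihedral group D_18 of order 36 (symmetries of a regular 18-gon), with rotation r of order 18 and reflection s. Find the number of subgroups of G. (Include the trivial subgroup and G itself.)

45

|G| = 36, so by Lagrange every subgroup order divides 36. Divisors: 1, 2, 3, 4, 6, 9, 12, 18, 36.
Subgroups by order — order 1: 1; order 2: 19; order 3: 1; order 4: 9; order 6: 7; order 9: 1; order 12: 3; order 18: 3; order 36: 1.
Total: 1 + 19 + 1 + 9 + 7 + 1 + 3 + 3 + 1 = 45.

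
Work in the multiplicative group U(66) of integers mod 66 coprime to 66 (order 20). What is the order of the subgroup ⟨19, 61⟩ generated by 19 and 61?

10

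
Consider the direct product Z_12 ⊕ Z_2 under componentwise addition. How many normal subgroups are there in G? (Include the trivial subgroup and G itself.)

16

G is abelian, so every subgroup is normal.
G has 16 subgroups in total, hence 16 normal subgroups.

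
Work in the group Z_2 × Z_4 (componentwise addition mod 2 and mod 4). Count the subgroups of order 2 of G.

3

|G| = 8 and 2 | 8, so subgroups of order 2 are possible by Lagrange.
The subgroups of order 2 are: {(0,0), (0,2)}; {(0,0), (1,0)}; {(0,0), (1,2)}.
So G has 3 subgroups of order 2.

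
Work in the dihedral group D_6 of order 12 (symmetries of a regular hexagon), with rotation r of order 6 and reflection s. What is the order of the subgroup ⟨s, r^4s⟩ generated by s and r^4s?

|⟨s⟩| = 2 and |⟨r^4s⟩| = 2, so |H| is a multiple of lcm(2, 2) = 2 and divides |G| = 12.
Closing under the operation: H = {e, r^2, r^4, s, r^2s, r^4s}, so |H| = 6.

6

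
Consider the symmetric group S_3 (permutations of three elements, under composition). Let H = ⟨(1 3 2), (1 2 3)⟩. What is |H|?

|⟨(1 3 2)⟩| = 3 and |⟨(1 2 3)⟩| = 3, so |H| is a multiple of lcm(3, 3) = 3 and divides |G| = 6.
Closing under the operation: H = {e, (1 2 3), (1 3 2)}, so |H| = 3.

3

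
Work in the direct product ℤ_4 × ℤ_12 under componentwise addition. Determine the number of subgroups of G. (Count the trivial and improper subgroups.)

30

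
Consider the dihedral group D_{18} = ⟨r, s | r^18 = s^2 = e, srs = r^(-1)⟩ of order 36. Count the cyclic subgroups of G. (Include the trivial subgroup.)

A cyclic subgroup of order d is generated by each of its φ(d) elements of order d, so the cyclic subgroups of order d number (#elements of order d)/φ(d).
Cyclic subgroups by order — order 1: 1; order 2: 19; order 3: 1; order 6: 1; order 9: 1; order 18: 1.
Total: 24.

24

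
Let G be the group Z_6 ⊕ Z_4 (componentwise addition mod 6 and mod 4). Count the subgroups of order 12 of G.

|G| = 24 and 12 | 24, so subgroups of order 12 are possible by Lagrange.
The subgroups of order 12 are: {(0,0), (0,1), (0,2), (0,3), (2,0), (2,1), (2,2), (2,3), (4,0), (4,1), (4,2), (4,3)}; {(0,0), (0,2), (1,0), (1,2), (2,0), (2,2), (3,0), (3,2), (4,0), (4,2), (5,0), (5,2)}; {(0,0), (0,2), (1,1), (1,3), (2,0), (2,2), (3,1), (3,3), (4,0), (4,2), (5,1), (5,3)}.
So G has 3 subgroups of order 12.

3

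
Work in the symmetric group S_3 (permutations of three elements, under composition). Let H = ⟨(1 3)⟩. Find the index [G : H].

|⟨(1 3)⟩| = 2 and |G| = 6.
By Lagrange, [G : H] = |G|/|H| = 6/2 = 3.

3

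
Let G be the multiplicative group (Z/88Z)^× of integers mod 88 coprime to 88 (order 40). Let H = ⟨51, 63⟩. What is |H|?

|⟨51⟩| = 10 and |⟨63⟩| = 10, so |H| is a multiple of lcm(10, 10) = 10 and divides |G| = 40.
Closing under the operation: H = {1, 5, 7, 9, 19, 25, 35, 37, 39, 43, 45, 49, 51, 53, 63, 69, 79, 81, 83, 87}, so |H| = 20.

20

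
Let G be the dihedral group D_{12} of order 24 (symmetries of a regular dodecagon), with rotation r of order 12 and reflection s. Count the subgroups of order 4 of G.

7

|G| = 24 and 4 | 24, so subgroups of order 4 are possible by Lagrange.
The subgroups of order 4 are: {e, r^6, r^4s, r^10s}; {e, r^6, r^5s, r^11s}; {e, r^6, r^2s, r^8s}; {e, r^3, r^6, r^9}; … (7 in all).
So G has 7 subgroups of order 4.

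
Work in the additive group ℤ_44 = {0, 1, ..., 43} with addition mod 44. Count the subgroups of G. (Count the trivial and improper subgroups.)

A cyclic group of order 44 has exactly one subgroup for each divisor of 44.
Divisors of 44: 1, 2, 4, 11, 22, 44.
So ℤ_44 has 6 subgroups.

6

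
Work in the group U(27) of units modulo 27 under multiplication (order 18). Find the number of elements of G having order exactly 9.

6

The elements of order 9 are: 4, 7, 13, 16, 22, 25.
That's 6.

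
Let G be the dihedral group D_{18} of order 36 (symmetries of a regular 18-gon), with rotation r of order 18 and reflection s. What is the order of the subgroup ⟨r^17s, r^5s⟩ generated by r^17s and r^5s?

|⟨r^17s⟩| = 2 and |⟨r^5s⟩| = 2, so |H| is a multiple of lcm(2, 2) = 2 and divides |G| = 36.
Closing under the operation: H = {e, r^6, r^12, r^5s, r^11s, r^17s}, so |H| = 6.

6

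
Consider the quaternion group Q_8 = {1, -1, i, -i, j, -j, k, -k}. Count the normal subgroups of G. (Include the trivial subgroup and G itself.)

G has 6 subgroups. Checking conjugation-invariance by order — order 1: 1/1 normal; order 2: 1/1 normal; order 4: 3/3 normal; order 8: 1/1 normal.
Total normal subgroups: 6.

6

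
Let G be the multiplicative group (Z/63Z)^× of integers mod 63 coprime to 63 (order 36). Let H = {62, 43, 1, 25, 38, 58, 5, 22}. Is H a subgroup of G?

No

|H| = 8 does not divide |G| = 36, so by Lagrange H is not a subgroup.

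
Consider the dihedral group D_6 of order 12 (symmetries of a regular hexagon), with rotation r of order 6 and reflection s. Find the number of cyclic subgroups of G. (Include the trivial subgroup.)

10

A cyclic subgroup of order d is generated by each of its φ(d) elements of order d, so the cyclic subgroups of order d number (#elements of order d)/φ(d).
Cyclic subgroups by order — order 1: 1; order 2: 7; order 3: 1; order 6: 1.
Total: 10.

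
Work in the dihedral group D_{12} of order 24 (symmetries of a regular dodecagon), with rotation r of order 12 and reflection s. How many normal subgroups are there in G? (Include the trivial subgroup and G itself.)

9

G has 34 subgroups. Checking conjugation-invariance by order — order 1: 1/1 normal; order 2: 1/13 normal; order 3: 1/1 normal; order 4: 1/7 normal; order 6: 1/5 normal; order 8: 0/3 normal; order 12: 3/3 normal; order 24: 1/1 normal.
Total normal subgroups: 9.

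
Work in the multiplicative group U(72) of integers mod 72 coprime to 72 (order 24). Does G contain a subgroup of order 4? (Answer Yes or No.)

4 | 24. A subgroup of order 4 is {1, 17, 19, 35}.

Yes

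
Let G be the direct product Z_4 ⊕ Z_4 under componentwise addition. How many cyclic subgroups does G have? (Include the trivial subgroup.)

10

A cyclic subgroup of order d is generated by each of its φ(d) elements of order d, so the cyclic subgroups of order d number (#elements of order d)/φ(d).
Cyclic subgroups by order — order 1: 1; order 2: 3; order 4: 6.
Total: 10.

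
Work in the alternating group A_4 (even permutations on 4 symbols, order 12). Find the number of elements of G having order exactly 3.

8

The elements of order 3 are: (2 3 4), (2 4 3), (1 2 3), (1 2 4), (1 3 2), (1 3 4), (1 4 2), (1 4 3).
That's 8.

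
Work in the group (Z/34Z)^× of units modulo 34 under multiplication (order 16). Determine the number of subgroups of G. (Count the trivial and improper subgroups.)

|G| = 16, so by Lagrange every subgroup order divides 16. Divisors: 1, 2, 4, 8, 16.
Subgroups by order — order 1: 1; order 2: 1; order 4: 1; order 8: 1; order 16: 1.
Total: 1 + 1 + 1 + 1 + 1 = 5.

5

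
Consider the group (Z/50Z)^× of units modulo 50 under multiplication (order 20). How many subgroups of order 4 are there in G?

1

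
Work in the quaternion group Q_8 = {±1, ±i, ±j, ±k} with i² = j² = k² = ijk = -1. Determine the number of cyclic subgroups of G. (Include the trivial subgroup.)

5

Group the elements of G by the cyclic subgroup they generate; each cyclic subgroup of order d accounts for φ(d) elements.
Cyclic subgroups by order — order 1: 1; order 2: 1; order 4: 3.
Total: 5.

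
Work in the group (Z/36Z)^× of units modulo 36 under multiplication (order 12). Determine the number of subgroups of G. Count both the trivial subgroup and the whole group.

10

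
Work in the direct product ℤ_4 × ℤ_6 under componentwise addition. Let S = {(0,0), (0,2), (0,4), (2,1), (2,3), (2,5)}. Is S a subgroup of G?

Yes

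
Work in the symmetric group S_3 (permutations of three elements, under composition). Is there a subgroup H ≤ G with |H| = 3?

3 | 6. A subgroup of order 3 is {e, (1 2 3), (1 3 2)}.

Yes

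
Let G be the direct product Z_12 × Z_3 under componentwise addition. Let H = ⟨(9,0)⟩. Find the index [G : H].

9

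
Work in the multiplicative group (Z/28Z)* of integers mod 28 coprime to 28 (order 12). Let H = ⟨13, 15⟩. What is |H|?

|⟨13⟩| = 2 and |⟨15⟩| = 2, so |H| is a multiple of lcm(2, 2) = 2 and divides |G| = 12.
Closing under the operation: H = {1, 13, 15, 27}, so |H| = 4.

4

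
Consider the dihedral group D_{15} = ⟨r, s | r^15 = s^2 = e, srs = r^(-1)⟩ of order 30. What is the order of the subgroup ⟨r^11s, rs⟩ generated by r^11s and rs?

6

|⟨r^11s⟩| = 2 and |⟨rs⟩| = 2, so |H| is a multiple of lcm(2, 2) = 2 and divides |G| = 30.
Closing under the operation: H = {e, r^5, r^10, rs, r^6s, r^11s}, so |H| = 6.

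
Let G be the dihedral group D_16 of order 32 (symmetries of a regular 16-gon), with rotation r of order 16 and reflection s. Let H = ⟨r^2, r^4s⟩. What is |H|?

16

|⟨r^2⟩| = 8 and |⟨r^4s⟩| = 2, so |H| is a multiple of lcm(8, 2) = 8 and divides |G| = 32.
Closing under the operation: H = {e, r^2, r^4, r^6, r^8, r^10, r^12, r^14, s, r^2s, r^4s, r^6s, r^8s, r^10s, r^12s, r^14s}, so |H| = 16.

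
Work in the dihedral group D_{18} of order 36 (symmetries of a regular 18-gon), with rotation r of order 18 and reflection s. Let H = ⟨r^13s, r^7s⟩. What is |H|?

|⟨r^13s⟩| = 2 and |⟨r^7s⟩| = 2, so |H| is a multiple of lcm(2, 2) = 2 and divides |G| = 36.
Closing under the operation: H = {e, r^6, r^12, rs, r^7s, r^13s}, so |H| = 6.

6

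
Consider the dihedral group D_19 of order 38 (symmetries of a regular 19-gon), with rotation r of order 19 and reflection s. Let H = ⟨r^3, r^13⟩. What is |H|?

19

|⟨r^3⟩| = 19 and |⟨r^13⟩| = 19, so |H| is a multiple of lcm(19, 19) = 19 and divides |G| = 38.
Closing under the operation: H = {e, r, r^2, r^3, r^4, r^5, r^6, r^7, r^8, r^9, r^10, r^11, r^12, r^13, r^14, r^15, r^16, r^17, r^18}, so |H| = 19.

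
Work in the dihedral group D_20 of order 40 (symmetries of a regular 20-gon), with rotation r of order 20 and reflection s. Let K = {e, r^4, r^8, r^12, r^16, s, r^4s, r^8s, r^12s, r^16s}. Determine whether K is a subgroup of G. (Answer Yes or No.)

Yes

|K| = 10 divides |G| = 40, consistent with Lagrange.
K contains the identity, every element's inverse is in K, and K is closed under ·: it is a subgroup.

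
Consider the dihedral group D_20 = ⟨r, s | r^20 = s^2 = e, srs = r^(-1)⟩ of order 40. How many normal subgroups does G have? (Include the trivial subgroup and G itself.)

9

G has 48 subgroups. Checking conjugation-invariance by order — order 1: 1/1 normal; order 2: 1/21 normal; order 4: 1/11 normal; order 5: 1/1 normal; order 8: 0/5 normal; order 10: 1/5 normal; order 20: 3/3 normal; order 40: 1/1 normal.
Total normal subgroups: 9.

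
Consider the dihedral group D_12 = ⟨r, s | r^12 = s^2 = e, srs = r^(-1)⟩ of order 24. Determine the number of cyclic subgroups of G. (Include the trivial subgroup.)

18

A cyclic subgroup of order d is generated by each of its φ(d) elements of order d, so the cyclic subgroups of order d number (#elements of order d)/φ(d).
Cyclic subgroups by order — order 1: 1; order 2: 13; order 3: 1; order 4: 1; order 6: 1; order 12: 1.
Total: 18.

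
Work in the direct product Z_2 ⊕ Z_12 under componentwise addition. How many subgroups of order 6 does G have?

3

|G| = 24 and 6 | 24, so subgroups of order 6 are possible by Lagrange.
The subgroups of order 6 are: {(0,0), (0,2), (0,4), (0,6), (0,8), (0,10)}; {(0,0), (0,4), (0,8), (1,0), (1,4), (1,8)}; {(0,0), (0,4), (0,8), (1,2), (1,6), (1,10)}.
So G has 3 subgroups of order 6.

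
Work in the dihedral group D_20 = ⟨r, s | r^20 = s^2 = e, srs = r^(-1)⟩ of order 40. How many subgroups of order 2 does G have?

|G| = 40 and 2 | 40, so subgroups of order 2 are possible by Lagrange.
The subgroups of order 2 are: {e, r^10}; {e, r^10s}; {e, r^11s}; {e, r^12s}; … (21 in all).
So G has 21 subgroups of order 2.

21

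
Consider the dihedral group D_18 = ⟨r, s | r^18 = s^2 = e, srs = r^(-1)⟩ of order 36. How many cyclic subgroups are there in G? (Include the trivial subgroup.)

24

A cyclic subgroup of order d is generated by each of its φ(d) elements of order d, so the cyclic subgroups of order d number (#elements of order d)/φ(d).
Cyclic subgroups by order — order 1: 1; order 2: 19; order 3: 1; order 6: 1; order 9: 1; order 18: 1.
Total: 24.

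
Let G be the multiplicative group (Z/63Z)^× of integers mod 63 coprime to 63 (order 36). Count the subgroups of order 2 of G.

|G| = 36 and 2 | 36, so subgroups of order 2 are possible by Lagrange.
The subgroups of order 2 are: {1, 55}; {1, 62}; {1, 8}.
So G has 3 subgroups of order 2.

3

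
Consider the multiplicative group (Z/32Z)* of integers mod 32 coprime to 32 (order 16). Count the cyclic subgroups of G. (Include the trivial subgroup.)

A cyclic subgroup of order d is generated by each of its φ(d) elements of order d, so the cyclic subgroups of order d number (#elements of order d)/φ(d).
Cyclic subgroups by order — order 1: 1; order 2: 3; order 4: 2; order 8: 2.
Total: 8.

8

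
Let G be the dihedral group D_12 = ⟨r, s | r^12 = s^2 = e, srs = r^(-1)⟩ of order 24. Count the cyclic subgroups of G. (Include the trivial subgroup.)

Each element a generates a cyclic subgroup ⟨a⟩; distinct elements may generate the same one (a cyclic group of order d has φ(d) generators).
Cyclic subgroups by order — order 1: 1; order 2: 13; order 3: 1; order 4: 1; order 6: 1; order 12: 1.
Total: 18.

18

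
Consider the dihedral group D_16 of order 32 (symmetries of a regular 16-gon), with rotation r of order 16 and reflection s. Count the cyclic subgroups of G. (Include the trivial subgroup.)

A cyclic subgroup of order d is generated by each of its φ(d) elements of order d, so the cyclic subgroups of order d number (#elements of order d)/φ(d).
Cyclic subgroups by order — order 1: 1; order 2: 17; order 4: 1; order 8: 1; order 16: 1.
Total: 21.

21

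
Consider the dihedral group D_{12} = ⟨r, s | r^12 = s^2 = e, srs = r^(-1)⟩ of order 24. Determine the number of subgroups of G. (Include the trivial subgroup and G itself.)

34

|G| = 24, so by Lagrange every subgroup order divides 24. Divisors: 1, 2, 3, 4, 6, 8, 12, 24.
Subgroups by order — order 1: 1; order 2: 13; order 3: 1; order 4: 7; order 6: 5; order 8: 3; order 12: 3; order 24: 1.
Total: 1 + 13 + 1 + 7 + 5 + 3 + 3 + 1 = 34.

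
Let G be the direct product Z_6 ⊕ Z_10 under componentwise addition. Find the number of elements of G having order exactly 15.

8

An element (a,b) has order lcm(ord(a), ord(b)); count pairs with lcm equal to 15.
Enumerating gives 8 such elements.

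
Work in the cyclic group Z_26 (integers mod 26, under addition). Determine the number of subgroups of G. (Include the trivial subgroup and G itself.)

Subgroups of the cyclic group Z_26 correspond bijectively to divisors of 26.
Divisors of 26: 1, 2, 13, 26.
So Z_26 has 4 subgroups.

4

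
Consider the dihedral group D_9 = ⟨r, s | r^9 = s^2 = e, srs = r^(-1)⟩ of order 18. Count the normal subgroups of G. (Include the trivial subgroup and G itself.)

G has 16 subgroups. Checking conjugation-invariance by order — order 1: 1/1 normal; order 2: 0/9 normal; order 3: 1/1 normal; order 6: 0/3 normal; order 9: 1/1 normal; order 18: 1/1 normal.
Total normal subgroups: 4.

4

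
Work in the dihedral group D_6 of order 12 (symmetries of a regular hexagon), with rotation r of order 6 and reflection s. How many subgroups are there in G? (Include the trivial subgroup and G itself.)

|G| = 12, so by Lagrange every subgroup order divides 12. Divisors: 1, 2, 3, 4, 6, 12.
Subgroups by order — order 1: 1; order 2: 7; order 3: 1; order 4: 3; order 6: 3; order 12: 1.
Total: 1 + 7 + 1 + 3 + 3 + 1 = 16.

16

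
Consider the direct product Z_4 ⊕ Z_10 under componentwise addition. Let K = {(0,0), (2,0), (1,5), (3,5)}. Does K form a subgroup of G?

Yes

|K| = 4 divides |G| = 40, consistent with Lagrange.
K contains the identity, every element's inverse is in K, and K is closed under +: it is a subgroup.
In fact K = ⟨(1,5)⟩.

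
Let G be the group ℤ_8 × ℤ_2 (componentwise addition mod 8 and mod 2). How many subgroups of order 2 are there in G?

3

|G| = 16 and 2 | 16, so subgroups of order 2 are possible by Lagrange.
The subgroups of order 2 are: {(0,0), (0,1)}; {(0,0), (4,0)}; {(0,0), (4,1)}.
So G has 3 subgroups of order 2.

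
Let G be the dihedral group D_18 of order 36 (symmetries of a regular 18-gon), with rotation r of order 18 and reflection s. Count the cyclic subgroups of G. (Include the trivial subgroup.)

24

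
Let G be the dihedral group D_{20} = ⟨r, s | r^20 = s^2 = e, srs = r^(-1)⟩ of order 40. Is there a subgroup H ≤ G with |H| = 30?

30 does not divide |G| = 40, so by Lagrange no subgroup of order 30 exists.

No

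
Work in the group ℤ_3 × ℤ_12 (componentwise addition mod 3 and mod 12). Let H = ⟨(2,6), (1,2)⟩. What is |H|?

18

|⟨(2,6)⟩| = 6 and |⟨(1,2)⟩| = 6, so |H| is a multiple of lcm(6, 6) = 6 and divides |G| = 36.
Closing under the operation: H = {(0,0), (0,2), (0,4), (0,6), (0,8), (0,10), (1,0), (1,2), (1,4), (1,6), (1,8), (1,10), (2,0), (2,2), (2,4), (2,6), (2,8), (2,10)}, so |H| = 18.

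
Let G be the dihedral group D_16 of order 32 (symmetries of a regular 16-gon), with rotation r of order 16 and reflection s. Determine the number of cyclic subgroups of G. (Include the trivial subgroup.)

21

Each element a generates a cyclic subgroup ⟨a⟩; distinct elements may generate the same one (a cyclic group of order d has φ(d) generators).
Cyclic subgroups by order — order 1: 1; order 2: 17; order 4: 1; order 8: 1; order 16: 1.
Total: 21.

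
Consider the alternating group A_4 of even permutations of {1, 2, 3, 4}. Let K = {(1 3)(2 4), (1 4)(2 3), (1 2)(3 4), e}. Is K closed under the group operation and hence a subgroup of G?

Yes

|K| = 4 divides |G| = 12, consistent with Lagrange.
K contains the identity, every element's inverse is in K, and K is closed under ∘: it is a subgroup.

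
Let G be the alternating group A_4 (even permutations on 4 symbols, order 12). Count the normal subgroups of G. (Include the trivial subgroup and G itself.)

3

G has 10 subgroups. Checking conjugation-invariance by order — order 1: 1/1 normal; order 2: 0/3 normal; order 3: 0/4 normal; order 4: 1/1 normal; order 12: 1/1 normal.
Total normal subgroups: 3.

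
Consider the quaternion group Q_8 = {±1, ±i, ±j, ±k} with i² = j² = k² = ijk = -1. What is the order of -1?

2

Computing powers of -1: the smallest k with (-1)^k = e is k = 2.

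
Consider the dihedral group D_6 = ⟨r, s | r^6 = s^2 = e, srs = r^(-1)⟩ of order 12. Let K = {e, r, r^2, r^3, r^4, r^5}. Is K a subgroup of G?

Yes

|K| = 6 divides |G| = 12, consistent with Lagrange.
K contains the identity, every element's inverse is in K, and K is closed under ·: it is a subgroup.
In fact K = ⟨r^5⟩.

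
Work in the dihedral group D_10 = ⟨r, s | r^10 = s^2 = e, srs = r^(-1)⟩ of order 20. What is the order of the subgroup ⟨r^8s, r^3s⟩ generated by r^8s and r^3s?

4

|⟨r^8s⟩| = 2 and |⟨r^3s⟩| = 2, so |H| is a multiple of lcm(2, 2) = 2 and divides |G| = 20.
Closing under the operation: H = {e, r^5, r^3s, r^8s}, so |H| = 4.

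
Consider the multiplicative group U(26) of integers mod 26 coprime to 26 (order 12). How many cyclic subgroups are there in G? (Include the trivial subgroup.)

Each element a generates a cyclic subgroup ⟨a⟩; distinct elements may generate the same one (a cyclic group of order d has φ(d) generators).
Cyclic subgroups by order — order 1: 1; order 2: 1; order 3: 1; order 4: 1; order 6: 1; order 12: 1.
Total: 6.

6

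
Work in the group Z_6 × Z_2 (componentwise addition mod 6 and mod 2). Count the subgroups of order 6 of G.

3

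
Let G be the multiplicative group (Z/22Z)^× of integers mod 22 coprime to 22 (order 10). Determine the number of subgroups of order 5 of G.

1

|G| = 10 and 5 | 10, so subgroups of order 5 are possible by Lagrange.
The subgroups of order 5 are: {1, 3, 5, 9, 15}.
So G has 1 subgroup of order 5.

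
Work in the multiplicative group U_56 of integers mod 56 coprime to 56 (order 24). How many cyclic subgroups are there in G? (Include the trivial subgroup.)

16

Each element a generates a cyclic subgroup ⟨a⟩; distinct elements may generate the same one (a cyclic group of order d has φ(d) generators).
Cyclic subgroups by order — order 1: 1; order 2: 7; order 3: 1; order 6: 7.
Total: 16.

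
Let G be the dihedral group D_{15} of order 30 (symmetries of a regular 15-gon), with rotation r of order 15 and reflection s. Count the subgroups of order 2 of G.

|G| = 30 and 2 | 30, so subgroups of order 2 are possible by Lagrange.
The subgroups of order 2 are: {e, r^10s}; {e, r^11s}; {e, r^12s}; {e, r^13s}; … (15 in all).
So G has 15 subgroups of order 2.

15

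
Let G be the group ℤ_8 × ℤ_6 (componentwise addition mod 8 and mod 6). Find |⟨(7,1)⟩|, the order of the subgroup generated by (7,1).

The order of (7,1) in Z_8 × Z_6 is lcm(ord(7) in Z_8, ord(1) in Z_6).
ord(7) = 8 and ord(1) = 6, so |⟨(7,1)⟩| = lcm(8, 6) = 24.

24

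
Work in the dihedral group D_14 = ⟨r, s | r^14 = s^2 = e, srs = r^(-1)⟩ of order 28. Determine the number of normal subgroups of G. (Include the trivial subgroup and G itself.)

7

G has 28 subgroups. Checking conjugation-invariance by order — order 1: 1/1 normal; order 2: 1/15 normal; order 4: 0/7 normal; order 7: 1/1 normal; order 14: 3/3 normal; order 28: 1/1 normal.
Total normal subgroups: 7.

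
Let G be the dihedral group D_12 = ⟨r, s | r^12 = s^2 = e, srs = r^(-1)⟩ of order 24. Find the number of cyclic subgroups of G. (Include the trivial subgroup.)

Group the elements of G by the cyclic subgroup they generate; each cyclic subgroup of order d accounts for φ(d) elements.
Cyclic subgroups by order — order 1: 1; order 2: 13; order 3: 1; order 4: 1; order 6: 1; order 12: 1.
Total: 18.

18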